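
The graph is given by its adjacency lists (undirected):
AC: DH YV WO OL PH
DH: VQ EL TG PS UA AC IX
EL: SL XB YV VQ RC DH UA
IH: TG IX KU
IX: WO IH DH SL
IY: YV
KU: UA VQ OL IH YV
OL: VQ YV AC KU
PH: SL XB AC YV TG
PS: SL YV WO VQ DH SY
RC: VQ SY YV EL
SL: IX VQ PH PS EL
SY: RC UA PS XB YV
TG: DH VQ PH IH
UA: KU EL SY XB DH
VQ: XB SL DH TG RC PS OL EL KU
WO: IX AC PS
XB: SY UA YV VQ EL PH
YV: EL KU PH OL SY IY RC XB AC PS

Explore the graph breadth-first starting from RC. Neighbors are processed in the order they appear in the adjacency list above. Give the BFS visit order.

RC -> VQ -> SY -> YV -> EL -> XB -> SL -> DH -> TG -> PS -> OL -> KU -> UA -> PH -> IY -> AC -> IX -> IH -> WO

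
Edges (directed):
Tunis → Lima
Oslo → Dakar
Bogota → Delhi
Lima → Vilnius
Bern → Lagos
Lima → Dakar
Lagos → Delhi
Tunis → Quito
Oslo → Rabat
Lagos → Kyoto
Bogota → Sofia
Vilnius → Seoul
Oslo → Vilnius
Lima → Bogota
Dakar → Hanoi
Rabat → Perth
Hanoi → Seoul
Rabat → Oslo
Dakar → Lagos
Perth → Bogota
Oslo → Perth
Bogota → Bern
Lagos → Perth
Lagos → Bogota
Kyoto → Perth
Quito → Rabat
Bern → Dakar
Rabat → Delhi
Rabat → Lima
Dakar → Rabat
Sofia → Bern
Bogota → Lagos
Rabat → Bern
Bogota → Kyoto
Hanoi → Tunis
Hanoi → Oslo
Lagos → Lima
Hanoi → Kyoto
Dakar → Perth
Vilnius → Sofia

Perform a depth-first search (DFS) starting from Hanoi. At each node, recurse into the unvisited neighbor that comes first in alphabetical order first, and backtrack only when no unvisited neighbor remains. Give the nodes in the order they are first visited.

Visit Hanoi
Hanoi → Kyoto
Kyoto → Perth
Perth → Bogota
Bogota → Bern
Bern → Dakar
Dakar → Lagos
Lagos → Delhi
Lagos → Lima
Lima → Vilnius
Vilnius → Seoul
Vilnius → Sofia
Dakar → Rabat
Rabat → Oslo
Hanoi → Tunis
Tunis → Quito

Hanoi → Kyoto → Perth → Bogota → Bern → Dakar → Lagos → Delhi → Lima → Vilnius → Seoul → Sofia → Rabat → Oslo → Tunis → Quito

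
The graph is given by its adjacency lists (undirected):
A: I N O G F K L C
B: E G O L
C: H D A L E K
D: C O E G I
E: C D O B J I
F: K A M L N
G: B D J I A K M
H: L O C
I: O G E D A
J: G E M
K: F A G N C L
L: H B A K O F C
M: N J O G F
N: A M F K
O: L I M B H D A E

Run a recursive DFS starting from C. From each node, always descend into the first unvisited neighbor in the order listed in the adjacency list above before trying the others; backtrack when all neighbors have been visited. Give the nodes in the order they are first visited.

C -> H -> L -> B -> E -> D -> O -> I -> G -> J -> M -> N -> A -> F -> K

Visit C
C → H
H → L
L → B
B → E
E → D
D → O
O → I
I → G
G → J
J → M
M → N
N → A
A → F
F → K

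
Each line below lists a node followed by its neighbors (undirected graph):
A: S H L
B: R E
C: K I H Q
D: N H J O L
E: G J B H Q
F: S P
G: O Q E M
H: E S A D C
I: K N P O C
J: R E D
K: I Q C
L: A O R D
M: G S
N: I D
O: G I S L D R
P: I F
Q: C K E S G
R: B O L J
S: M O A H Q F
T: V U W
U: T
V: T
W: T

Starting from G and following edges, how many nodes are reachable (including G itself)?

19

BFS from G visits: G, O, Q, E, M, I, S, L, D, R, C, K, J, B, H, N, P, A, F
Reachable nodes: 19 of 23 total.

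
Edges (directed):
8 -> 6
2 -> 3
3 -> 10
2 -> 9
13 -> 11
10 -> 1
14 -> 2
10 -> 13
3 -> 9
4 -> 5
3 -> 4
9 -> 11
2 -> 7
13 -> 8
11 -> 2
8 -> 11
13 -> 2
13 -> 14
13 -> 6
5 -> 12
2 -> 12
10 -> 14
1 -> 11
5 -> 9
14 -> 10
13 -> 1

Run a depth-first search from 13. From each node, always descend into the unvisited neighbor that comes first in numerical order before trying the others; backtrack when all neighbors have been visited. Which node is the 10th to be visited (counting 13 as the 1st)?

10

Visit 13
13 → 1
1 → 11
11 → 2
2 → 3
3 → 4
4 → 5
5 → 9
5 → 12
3 → 10
10 → 14
2 → 7
13 → 6
13 → 8

Visit order: 13, 1, 11, 2, 3, 4, 5, 9, 12, 10, 14, 7, 6, 8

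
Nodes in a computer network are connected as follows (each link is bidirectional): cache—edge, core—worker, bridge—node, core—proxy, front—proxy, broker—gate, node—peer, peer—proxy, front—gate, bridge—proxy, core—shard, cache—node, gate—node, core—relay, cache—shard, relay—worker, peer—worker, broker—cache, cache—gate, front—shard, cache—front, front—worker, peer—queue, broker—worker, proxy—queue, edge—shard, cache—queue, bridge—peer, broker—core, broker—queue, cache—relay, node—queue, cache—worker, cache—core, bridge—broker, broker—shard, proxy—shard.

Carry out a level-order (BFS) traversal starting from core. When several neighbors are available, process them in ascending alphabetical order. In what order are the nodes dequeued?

Visit core; enqueue broker, cache, proxy, relay, shard, worker → queue [broker, cache, proxy, relay, shard, worker]
Visit broker; enqueue bridge, gate, queue → queue [cache, proxy, relay, shard, worker, bridge, gate, queue]
Visit cache; enqueue edge, front, node → queue [proxy, relay, shard, worker, bridge, gate, queue, edge, front, node]
Visit proxy; enqueue peer → queue [relay, shard, worker, bridge, gate, queue, edge, front, node, peer]
Visit relay → queue [shard, worker, bridge, gate, queue, edge, front, node, peer]
Visit shard → queue [worker, bridge, gate, queue, edge, front, node, peer]
Visit worker → queue [bridge, gate, queue, edge, front, node, peer]
Visit bridge → queue [gate, queue, edge, front, node, peer]
Visit gate → queue [queue, edge, front, node, peer]
Visit queue → queue [edge, front, node, peer]
Visit edge → queue [front, node, peer]
Visit front → queue [node, peer]
Visit node → queue [peer]
Visit peer → queue []

core -> broker -> cache -> proxy -> relay -> shard -> worker -> bridge -> gate -> queue -> edge -> front -> node -> peer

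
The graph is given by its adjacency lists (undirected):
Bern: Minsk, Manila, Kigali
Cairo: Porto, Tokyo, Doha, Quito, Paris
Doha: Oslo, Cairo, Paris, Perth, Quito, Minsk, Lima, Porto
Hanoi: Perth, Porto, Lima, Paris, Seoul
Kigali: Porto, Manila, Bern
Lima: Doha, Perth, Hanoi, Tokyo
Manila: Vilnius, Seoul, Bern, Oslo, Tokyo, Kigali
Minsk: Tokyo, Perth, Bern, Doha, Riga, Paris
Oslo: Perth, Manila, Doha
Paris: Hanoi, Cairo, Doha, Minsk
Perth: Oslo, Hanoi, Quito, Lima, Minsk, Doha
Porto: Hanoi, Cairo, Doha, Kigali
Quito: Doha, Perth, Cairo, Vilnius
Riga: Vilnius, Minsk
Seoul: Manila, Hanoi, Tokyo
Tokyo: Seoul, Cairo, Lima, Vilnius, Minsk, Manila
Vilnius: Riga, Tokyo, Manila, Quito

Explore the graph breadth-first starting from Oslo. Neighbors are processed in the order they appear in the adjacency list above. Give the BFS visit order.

Visit Oslo; enqueue Perth, Manila, Doha → queue [Perth, Manila, Doha]
Visit Perth; enqueue Hanoi, Quito, Lima, Minsk → queue [Manila, Doha, Hanoi, Quito, Lima, Minsk]
Visit Manila; enqueue Vilnius, Seoul, Bern, Tokyo, Kigali → queue [Doha, Hanoi, Quito, Lima, Minsk, Vilnius, Seoul, Bern, Tokyo, Kigali]
Visit Doha; enqueue Cairo, Paris, Porto → queue [Hanoi, Quito, Lima, Minsk, Vilnius, Seoul, Bern, Tokyo, Kigali, Cairo, Paris, Porto]
Visit Hanoi → queue [Quito, Lima, Minsk, Vilnius, Seoul, Bern, Tokyo, Kigali, Cairo, Paris, Porto]
Visit Quito → queue [Lima, Minsk, Vilnius, Seoul, Bern, Tokyo, Kigali, Cairo, Paris, Porto]
Visit Lima → queue [Minsk, Vilnius, Seoul, Bern, Tokyo, Kigali, Cairo, Paris, Porto]
Visit Minsk; enqueue Riga → queue [Vilnius, Seoul, Bern, Tokyo, Kigali, Cairo, Paris, Porto, Riga]
Visit Vilnius → queue [Seoul, Bern, Tokyo, Kigali, Cairo, Paris, Porto, Riga]
Visit Seoul → queue [Bern, Tokyo, Kigali, Cairo, Paris, Porto, Riga]
Visit Bern → queue [Tokyo, Kigali, Cairo, Paris, Porto, Riga]
Visit Tokyo → queue [Kigali, Cairo, Paris, Porto, Riga]
Visit Kigali → queue [Cairo, Paris, Porto, Riga]
Visit Cairo → queue [Paris, Porto, Riga]
Visit Paris → queue [Porto, Riga]
Visit Porto → queue [Riga]
Visit Riga → queue []

Oslo, Perth, Manila, Doha, Hanoi, Quito, Lima, Minsk, Vilnius, Seoul, Bern, Tokyo, Kigali, Cairo, Paris, Porto, Riga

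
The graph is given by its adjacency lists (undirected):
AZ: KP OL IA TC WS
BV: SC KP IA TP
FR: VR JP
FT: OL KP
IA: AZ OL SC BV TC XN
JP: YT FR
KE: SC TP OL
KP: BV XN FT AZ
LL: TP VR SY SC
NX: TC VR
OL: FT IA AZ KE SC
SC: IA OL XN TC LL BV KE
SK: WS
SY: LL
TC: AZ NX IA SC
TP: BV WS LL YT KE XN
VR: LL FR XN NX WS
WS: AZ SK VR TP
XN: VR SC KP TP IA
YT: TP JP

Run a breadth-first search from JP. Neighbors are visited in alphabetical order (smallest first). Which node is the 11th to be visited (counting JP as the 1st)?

KE

Visit JP; enqueue FR, YT → queue [FR, YT]
Visit FR; enqueue VR → queue [YT, VR]
Visit YT; enqueue TP → queue [VR, TP]
Visit VR; enqueue LL, NX, WS, XN → queue [TP, LL, NX, WS, XN]
Visit TP; enqueue BV, KE → queue [LL, NX, WS, XN, BV, KE]
Visit LL; enqueue SC, SY → queue [NX, WS, XN, BV, KE, SC, SY]
Visit NX; enqueue TC → queue [WS, XN, BV, KE, SC, SY, TC]
Visit WS; enqueue AZ, SK → queue [XN, BV, KE, SC, SY, TC, AZ, SK]
Visit XN; enqueue IA, KP → queue [BV, KE, SC, SY, TC, AZ, SK, IA, KP]
Visit BV → queue [KE, SC, SY, TC, AZ, SK, IA, KP]
Visit KE; enqueue OL → queue [SC, SY, TC, AZ, SK, IA, KP, OL]
Visit SC → queue [SY, TC, AZ, SK, IA, KP, OL]
Visit SY → queue [TC, AZ, SK, IA, KP, OL]
Visit TC → queue [AZ, SK, IA, KP, OL]
Visit AZ → queue [SK, IA, KP, OL]
Visit SK → queue [IA, KP, OL]
Visit IA → queue [KP, OL]
Visit KP; enqueue FT → queue [OL, FT]
Visit OL → queue [FT]
Visit FT → queue []

Visit order: JP, FR, YT, VR, TP, LL, NX, WS, XN, BV, KE, SC, SY, TC, AZ, SK, IA, KP, OL, FT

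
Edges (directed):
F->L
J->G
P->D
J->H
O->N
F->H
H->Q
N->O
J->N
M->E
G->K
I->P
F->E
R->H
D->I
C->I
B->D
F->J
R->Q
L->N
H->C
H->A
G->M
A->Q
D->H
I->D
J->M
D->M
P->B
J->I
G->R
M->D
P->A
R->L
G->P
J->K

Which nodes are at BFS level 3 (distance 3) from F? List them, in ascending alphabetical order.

D, O, P, R

Level 0: F
Level 1: E, H, J, L
Level 2: A, C, G, I, K, M, N, Q
Level 3: D, O, P, R
Level 4: B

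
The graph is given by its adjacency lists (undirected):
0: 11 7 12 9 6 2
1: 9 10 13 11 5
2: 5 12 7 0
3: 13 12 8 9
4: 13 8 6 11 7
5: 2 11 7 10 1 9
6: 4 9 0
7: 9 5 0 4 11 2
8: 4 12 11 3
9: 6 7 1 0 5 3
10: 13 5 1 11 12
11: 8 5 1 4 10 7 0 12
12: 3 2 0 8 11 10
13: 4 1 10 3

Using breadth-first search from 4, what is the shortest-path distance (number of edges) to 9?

Level 0: 4
Level 1: 6, 7, 8, 11, 13
Level 2: 0, 1, 2, 3, 5, 9, 10, 12
9 first appears at level 2.

2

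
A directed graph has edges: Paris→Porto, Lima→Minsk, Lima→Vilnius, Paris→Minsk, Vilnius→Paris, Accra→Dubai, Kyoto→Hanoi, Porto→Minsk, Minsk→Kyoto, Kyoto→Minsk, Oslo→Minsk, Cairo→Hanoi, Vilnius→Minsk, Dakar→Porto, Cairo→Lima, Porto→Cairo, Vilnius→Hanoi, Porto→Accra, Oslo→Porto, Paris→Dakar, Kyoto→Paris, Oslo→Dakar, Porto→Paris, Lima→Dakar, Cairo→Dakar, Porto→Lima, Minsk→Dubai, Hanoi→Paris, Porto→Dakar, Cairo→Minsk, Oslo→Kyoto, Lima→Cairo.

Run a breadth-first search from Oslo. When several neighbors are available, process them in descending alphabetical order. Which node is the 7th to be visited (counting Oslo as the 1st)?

Visit Oslo; enqueue Porto, Minsk, Kyoto, Dakar → queue [Porto, Minsk, Kyoto, Dakar]
Visit Porto; enqueue Paris, Lima, Cairo, Accra → queue [Minsk, Kyoto, Dakar, Paris, Lima, Cairo, Accra]
Visit Minsk; enqueue Dubai → queue [Kyoto, Dakar, Paris, Lima, Cairo, Accra, Dubai]
Visit Kyoto; enqueue Hanoi → queue [Dakar, Paris, Lima, Cairo, Accra, Dubai, Hanoi]
Visit Dakar → queue [Paris, Lima, Cairo, Accra, Dubai, Hanoi]
Visit Paris → queue [Lima, Cairo, Accra, Dubai, Hanoi]
Visit Lima; enqueue Vilnius → queue [Cairo, Accra, Dubai, Hanoi, Vilnius]
Visit Cairo → queue [Accra, Dubai, Hanoi, Vilnius]
Visit Accra → queue [Dubai, Hanoi, Vilnius]
Visit Dubai → queue [Hanoi, Vilnius]
Visit Hanoi → queue [Vilnius]
Visit Vilnius → queue []

Visit order: Oslo, Porto, Minsk, Kyoto, Dakar, Paris, Lima, Cairo, Accra, Dubai, Hanoi, Vilnius

Lima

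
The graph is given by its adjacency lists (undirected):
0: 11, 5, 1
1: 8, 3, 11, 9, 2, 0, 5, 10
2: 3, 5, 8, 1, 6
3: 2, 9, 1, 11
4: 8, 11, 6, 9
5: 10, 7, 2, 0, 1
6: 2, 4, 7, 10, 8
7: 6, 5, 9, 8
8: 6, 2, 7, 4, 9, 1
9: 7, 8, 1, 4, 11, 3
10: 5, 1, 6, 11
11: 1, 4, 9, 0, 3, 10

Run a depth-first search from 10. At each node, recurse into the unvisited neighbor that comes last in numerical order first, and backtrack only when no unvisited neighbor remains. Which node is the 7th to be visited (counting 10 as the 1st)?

4

Visit 10
10 → 11
11 → 9
9 → 8
8 → 7
7 → 6
6 → 4
6 → 2
2 → 5
5 → 1
1 → 3
1 → 0

Visit order: 10, 11, 9, 8, 7, 6, 4, 2, 5, 1, 3, 0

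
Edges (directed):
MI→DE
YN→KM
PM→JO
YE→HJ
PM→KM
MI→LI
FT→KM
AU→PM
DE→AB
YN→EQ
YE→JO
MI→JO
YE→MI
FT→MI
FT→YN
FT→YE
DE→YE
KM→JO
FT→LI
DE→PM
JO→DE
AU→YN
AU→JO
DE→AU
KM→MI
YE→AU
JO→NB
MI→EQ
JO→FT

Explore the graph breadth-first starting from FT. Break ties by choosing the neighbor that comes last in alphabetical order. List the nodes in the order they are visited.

Visit FT; enqueue YN, YE, MI, LI, KM → queue [YN, YE, MI, LI, KM]
Visit YN; enqueue EQ → queue [YE, MI, LI, KM, EQ]
Visit YE; enqueue JO, HJ, AU → queue [MI, LI, KM, EQ, JO, HJ, AU]
Visit MI; enqueue DE → queue [LI, KM, EQ, JO, HJ, AU, DE]
Visit LI → queue [KM, EQ, JO, HJ, AU, DE]
Visit KM → queue [EQ, JO, HJ, AU, DE]
Visit EQ → queue [JO, HJ, AU, DE]
Visit JO; enqueue NB → queue [HJ, AU, DE, NB]
Visit HJ → queue [AU, DE, NB]
Visit AU; enqueue PM → queue [DE, NB, PM]
Visit DE; enqueue AB → queue [NB, PM, AB]
Visit NB → queue [PM, AB]
Visit PM → queue [AB]
Visit AB → queue []

FT, YN, YE, MI, LI, KM, EQ, JO, HJ, AU, DE, NB, PM, AB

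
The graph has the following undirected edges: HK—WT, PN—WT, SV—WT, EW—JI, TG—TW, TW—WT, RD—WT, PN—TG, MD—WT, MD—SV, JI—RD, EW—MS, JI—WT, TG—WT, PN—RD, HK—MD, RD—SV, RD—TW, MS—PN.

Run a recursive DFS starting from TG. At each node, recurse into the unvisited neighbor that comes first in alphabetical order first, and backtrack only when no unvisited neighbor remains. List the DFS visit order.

Visit TG
TG → PN
PN → MS
MS → EW
EW → JI
JI → RD
RD → SV
SV → MD
MD → HK
HK → WT
WT → TW

TG → PN → MS → EW → JI → RD → SV → MD → HK → WT → TW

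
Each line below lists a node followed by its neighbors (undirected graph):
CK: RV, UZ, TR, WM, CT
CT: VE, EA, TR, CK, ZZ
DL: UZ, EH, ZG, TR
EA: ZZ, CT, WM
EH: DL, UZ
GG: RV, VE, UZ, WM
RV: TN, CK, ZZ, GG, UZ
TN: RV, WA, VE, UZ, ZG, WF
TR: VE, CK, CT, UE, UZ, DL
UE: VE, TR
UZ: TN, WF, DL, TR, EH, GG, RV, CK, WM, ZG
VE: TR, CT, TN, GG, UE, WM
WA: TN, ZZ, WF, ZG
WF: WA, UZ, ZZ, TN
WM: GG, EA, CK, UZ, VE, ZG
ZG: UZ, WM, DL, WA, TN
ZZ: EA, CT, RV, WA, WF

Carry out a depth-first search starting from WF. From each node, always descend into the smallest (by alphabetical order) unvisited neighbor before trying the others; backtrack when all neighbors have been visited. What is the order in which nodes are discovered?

Visit WF
WF → TN
TN → RV
RV → CK
CK → CT
CT → EA
EA → WM
WM → GG
GG → UZ
UZ → DL
DL → EH
DL → TR
TR → UE
UE → VE
DL → ZG
ZG → WA
WA → ZZ

WF, TN, RV, CK, CT, EA, WM, GG, UZ, DL, EH, TR, UE, VE, ZG, WA, ZZ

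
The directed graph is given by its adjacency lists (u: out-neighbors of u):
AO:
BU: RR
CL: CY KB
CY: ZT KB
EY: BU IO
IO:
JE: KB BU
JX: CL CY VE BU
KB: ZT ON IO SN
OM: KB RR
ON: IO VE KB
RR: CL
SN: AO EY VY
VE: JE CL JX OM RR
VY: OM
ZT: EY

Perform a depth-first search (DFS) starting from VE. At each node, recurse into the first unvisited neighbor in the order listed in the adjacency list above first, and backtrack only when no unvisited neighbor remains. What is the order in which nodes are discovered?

Visit VE
VE → JE
JE → KB
KB → ZT
ZT → EY
EY → BU
BU → RR
RR → CL
CL → CY
EY → IO
KB → ON
KB → SN
SN → AO
SN → VY
VY → OM
VE → JX

VE JE KB ZT EY BU RR CL CY IO ON SN AO VY OM JX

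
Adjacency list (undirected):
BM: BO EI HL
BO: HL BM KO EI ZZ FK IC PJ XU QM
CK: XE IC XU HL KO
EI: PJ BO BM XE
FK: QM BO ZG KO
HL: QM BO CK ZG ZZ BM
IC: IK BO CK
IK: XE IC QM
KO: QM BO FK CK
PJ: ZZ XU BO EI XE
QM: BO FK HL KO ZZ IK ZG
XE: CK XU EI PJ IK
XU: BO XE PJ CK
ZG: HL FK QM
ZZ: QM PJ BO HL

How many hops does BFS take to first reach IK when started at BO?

2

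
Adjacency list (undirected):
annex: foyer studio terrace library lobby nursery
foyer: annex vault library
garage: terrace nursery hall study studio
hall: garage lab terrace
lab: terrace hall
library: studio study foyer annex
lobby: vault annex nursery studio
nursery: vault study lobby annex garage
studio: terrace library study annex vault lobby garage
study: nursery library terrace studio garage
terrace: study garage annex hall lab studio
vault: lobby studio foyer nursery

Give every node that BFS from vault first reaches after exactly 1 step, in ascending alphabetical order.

foyer, lobby, nursery, studio

Level 0: vault
Level 1: foyer, lobby, nursery, studio
Level 2: annex, garage, library, study, terrace
Level 3: hall, lab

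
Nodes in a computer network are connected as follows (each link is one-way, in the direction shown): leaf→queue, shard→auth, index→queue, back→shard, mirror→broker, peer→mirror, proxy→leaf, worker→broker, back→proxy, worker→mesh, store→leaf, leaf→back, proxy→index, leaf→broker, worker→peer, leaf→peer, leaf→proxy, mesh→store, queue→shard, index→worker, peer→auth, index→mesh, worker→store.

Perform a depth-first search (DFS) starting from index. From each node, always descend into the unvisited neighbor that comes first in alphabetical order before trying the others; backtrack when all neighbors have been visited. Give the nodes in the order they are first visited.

Visit index
index → mesh
mesh → store
store → leaf
leaf → back
back → proxy
back → shard
shard → auth
leaf → broker
leaf → peer
peer → mirror
leaf → queue
index → worker

index -> mesh -> store -> leaf -> back -> proxy -> shard -> auth -> broker -> peer -> mirror -> queue -> worker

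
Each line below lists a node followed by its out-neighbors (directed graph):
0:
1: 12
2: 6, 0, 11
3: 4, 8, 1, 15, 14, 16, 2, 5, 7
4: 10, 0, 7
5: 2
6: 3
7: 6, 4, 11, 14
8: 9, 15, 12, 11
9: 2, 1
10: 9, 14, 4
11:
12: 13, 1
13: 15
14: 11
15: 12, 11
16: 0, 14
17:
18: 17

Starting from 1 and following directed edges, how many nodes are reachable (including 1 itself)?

5

BFS from 1 visits: 1, 12, 13, 15, 11
Reachable nodes: 5 of 19 total.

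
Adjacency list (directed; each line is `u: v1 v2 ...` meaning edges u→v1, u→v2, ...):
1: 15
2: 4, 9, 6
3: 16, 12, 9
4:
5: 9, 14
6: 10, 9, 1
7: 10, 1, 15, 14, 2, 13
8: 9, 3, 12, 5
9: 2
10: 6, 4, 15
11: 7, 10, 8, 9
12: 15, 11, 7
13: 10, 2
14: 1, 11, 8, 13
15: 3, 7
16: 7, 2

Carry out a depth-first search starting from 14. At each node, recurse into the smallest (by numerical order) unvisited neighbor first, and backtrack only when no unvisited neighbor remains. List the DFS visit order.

14 1 15 3 9 2 4 6 10 12 7 13 11 8 5 16

Visit 14
14 → 1
1 → 15
15 → 3
3 → 9
9 → 2
2 → 4
2 → 6
6 → 10
3 → 12
12 → 7
7 → 13
12 → 11
11 → 8
8 → 5
3 → 16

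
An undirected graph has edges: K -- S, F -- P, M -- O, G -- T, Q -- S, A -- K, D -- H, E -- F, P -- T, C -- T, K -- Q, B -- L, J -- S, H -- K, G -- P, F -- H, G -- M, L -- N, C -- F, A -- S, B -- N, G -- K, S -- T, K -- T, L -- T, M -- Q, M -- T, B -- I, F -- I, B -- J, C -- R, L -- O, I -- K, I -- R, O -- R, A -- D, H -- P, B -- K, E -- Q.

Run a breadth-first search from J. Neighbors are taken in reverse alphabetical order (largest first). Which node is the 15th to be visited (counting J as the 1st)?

Visit J; enqueue S, B → queue [S, B]
Visit S; enqueue T, Q, K, A → queue [B, T, Q, K, A]
Visit B; enqueue N, L, I → queue [T, Q, K, A, N, L, I]
Visit T; enqueue P, M, G, C → queue [Q, K, A, N, L, I, P, M, G, C]
Visit Q; enqueue E → queue [K, A, N, L, I, P, M, G, C, E]
Visit K; enqueue H → queue [A, N, L, I, P, M, G, C, E, H]
Visit A; enqueue D → queue [N, L, I, P, M, G, C, E, H, D]
Visit N → queue [L, I, P, M, G, C, E, H, D]
Visit L; enqueue O → queue [I, P, M, G, C, E, H, D, O]
Visit I; enqueue R, F → queue [P, M, G, C, E, H, D, O, R, F]
Visit P → queue [M, G, C, E, H, D, O, R, F]
Visit M → queue [G, C, E, H, D, O, R, F]
Visit G → queue [C, E, H, D, O, R, F]
Visit C → queue [E, H, D, O, R, F]
Visit E → queue [H, D, O, R, F]
Visit H → queue [D, O, R, F]
Visit D → queue [O, R, F]
Visit O → queue [R, F]
Visit R → queue [F]
Visit F → queue []

Visit order: J, S, B, T, Q, K, A, N, L, I, P, M, G, C, E, H, D, O, R, F

E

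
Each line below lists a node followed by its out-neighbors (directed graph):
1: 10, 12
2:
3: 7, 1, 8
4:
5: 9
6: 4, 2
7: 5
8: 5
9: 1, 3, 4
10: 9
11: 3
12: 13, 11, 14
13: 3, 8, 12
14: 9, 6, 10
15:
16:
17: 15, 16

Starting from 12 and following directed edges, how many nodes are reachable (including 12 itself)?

14

BFS from 12 visits: 12, 13, 11, 14, 3, 8, 9, 6, 10, 7, 1, 5, 4, 2
Reachable nodes: 14 of 17 total.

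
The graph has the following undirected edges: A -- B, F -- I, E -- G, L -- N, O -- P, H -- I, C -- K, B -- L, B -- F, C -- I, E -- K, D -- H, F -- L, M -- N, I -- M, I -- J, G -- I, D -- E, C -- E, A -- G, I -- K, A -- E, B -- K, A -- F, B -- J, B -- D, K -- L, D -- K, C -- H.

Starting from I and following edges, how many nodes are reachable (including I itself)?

BFS from I visits: I, C, F, G, H, J, K, M, E, A, B, L, D, N
Reachable nodes: 14 of 16 total.

14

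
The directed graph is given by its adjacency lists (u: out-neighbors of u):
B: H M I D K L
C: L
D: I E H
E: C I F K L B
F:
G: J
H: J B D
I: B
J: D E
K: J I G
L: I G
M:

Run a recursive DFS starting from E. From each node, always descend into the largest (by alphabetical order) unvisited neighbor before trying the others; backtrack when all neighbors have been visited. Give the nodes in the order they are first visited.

E -> L -> I -> B -> M -> K -> J -> D -> H -> G -> F -> C

Visit E
E → L
L → I
I → B
B → M
B → K
K → J
J → D
D → H
K → G
E → F
E → C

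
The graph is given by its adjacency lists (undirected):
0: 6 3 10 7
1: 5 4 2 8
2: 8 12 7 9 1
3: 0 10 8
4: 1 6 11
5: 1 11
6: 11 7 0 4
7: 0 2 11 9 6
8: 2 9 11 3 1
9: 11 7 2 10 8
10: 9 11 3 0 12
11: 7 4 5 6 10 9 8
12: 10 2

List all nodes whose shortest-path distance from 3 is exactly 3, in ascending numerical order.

4, 5

Level 0: 3
Level 1: 0, 8, 10
Level 2: 1, 2, 6, 7, 9, 11, 12
Level 3: 4, 5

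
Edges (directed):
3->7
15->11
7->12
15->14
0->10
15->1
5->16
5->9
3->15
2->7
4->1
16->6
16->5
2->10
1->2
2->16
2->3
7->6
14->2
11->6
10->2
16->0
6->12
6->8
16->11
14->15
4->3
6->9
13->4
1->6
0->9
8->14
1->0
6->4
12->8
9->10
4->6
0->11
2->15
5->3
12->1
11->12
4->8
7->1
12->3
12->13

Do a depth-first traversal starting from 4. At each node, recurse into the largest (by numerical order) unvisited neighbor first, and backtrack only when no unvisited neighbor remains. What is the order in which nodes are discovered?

4, 8, 14, 15, 11, 12, 13, 3, 7, 6, 9, 10, 2, 16, 5, 0, 1

Visit 4
4 → 8
8 → 14
14 → 15
15 → 11
11 → 12
12 → 13
12 → 3
3 → 7
7 → 6
6 → 9
9 → 10
10 → 2
2 → 16
16 → 5
16 → 0
7 → 1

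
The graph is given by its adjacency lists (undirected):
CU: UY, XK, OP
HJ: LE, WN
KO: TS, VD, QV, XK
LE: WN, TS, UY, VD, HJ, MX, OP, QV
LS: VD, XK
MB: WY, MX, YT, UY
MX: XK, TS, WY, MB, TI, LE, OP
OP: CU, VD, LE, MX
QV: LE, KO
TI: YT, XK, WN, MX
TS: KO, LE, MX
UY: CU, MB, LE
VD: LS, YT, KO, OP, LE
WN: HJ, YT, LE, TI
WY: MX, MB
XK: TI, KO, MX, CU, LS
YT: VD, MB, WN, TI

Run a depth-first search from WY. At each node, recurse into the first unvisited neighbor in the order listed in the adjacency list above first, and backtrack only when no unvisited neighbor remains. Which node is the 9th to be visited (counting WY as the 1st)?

TS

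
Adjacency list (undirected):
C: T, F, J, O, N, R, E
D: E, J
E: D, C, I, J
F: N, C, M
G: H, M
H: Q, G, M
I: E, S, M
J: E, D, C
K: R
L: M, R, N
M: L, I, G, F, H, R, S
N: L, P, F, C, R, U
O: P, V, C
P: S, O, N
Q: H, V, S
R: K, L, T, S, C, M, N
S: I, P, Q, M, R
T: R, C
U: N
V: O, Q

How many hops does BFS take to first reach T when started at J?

Level 0: J
Level 1: C, D, E
Level 2: F, I, N, O, R, T
Level 3: K, L, M, P, S, U, V
Level 4: G, H, Q
T first appears at level 2.

2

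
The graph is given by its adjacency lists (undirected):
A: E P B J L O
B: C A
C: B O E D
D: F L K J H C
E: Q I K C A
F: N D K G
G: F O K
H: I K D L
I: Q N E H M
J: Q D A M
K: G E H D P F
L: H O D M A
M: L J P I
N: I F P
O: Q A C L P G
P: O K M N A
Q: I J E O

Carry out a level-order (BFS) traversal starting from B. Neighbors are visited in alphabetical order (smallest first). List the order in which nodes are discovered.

B, A, C, E, J, L, O, P, D, I, K, Q, M, H, G, N, F

Visit B; enqueue A, C → queue [A, C]
Visit A; enqueue E, J, L, O, P → queue [C, E, J, L, O, P]
Visit C; enqueue D → queue [E, J, L, O, P, D]
Visit E; enqueue I, K, Q → queue [J, L, O, P, D, I, K, Q]
Visit J; enqueue M → queue [L, O, P, D, I, K, Q, M]
Visit L; enqueue H → queue [O, P, D, I, K, Q, M, H]
Visit O; enqueue G → queue [P, D, I, K, Q, M, H, G]
Visit P; enqueue N → queue [D, I, K, Q, M, H, G, N]
Visit D; enqueue F → queue [I, K, Q, M, H, G, N, F]
Visit I → queue [K, Q, M, H, G, N, F]
Visit K → queue [Q, M, H, G, N, F]
Visit Q → queue [M, H, G, N, F]
Visit M → queue [H, G, N, F]
Visit H → queue [G, N, F]
Visit G → queue [N, F]
Visit N → queue [F]
Visit F → queue []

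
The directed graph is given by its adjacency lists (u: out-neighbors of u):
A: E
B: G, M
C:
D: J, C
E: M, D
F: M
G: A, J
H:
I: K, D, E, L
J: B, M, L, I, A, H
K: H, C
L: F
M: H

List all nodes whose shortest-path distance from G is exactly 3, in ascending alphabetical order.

D, F, K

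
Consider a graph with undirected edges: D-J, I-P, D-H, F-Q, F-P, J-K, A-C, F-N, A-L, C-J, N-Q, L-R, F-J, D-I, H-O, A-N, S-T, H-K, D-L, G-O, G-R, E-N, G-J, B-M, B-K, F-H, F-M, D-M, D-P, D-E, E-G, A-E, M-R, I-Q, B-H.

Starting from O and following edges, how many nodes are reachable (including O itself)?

BFS from O visits: O, H, G, K, F, D, B, R, J, E, Q, P, N, M, L, I, C, A
Reachable nodes: 18 of 20 total.

18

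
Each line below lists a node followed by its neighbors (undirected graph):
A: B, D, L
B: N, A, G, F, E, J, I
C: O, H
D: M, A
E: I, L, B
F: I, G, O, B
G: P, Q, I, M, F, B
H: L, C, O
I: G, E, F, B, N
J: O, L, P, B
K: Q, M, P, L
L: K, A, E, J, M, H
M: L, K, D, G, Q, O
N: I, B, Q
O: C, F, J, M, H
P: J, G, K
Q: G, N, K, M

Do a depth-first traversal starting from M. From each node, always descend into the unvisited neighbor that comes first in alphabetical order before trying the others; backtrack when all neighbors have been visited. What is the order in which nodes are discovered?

M → D → A → B → E → I → F → G → P → J → L → H → C → O → K → Q → N

Visit M
M → D
D → A
A → B
B → E
E → I
I → F
F → G
G → P
P → J
J → L
L → H
H → C
C → O
L → K
K → Q
Q → N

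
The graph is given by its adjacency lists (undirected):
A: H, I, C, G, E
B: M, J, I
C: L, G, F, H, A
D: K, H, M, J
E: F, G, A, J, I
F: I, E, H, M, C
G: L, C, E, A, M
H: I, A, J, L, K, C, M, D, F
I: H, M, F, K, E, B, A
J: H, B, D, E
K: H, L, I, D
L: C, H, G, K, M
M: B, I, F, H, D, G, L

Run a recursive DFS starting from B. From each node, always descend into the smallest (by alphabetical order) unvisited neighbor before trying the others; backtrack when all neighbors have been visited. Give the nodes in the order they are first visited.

Visit B
B → I
I → A
A → C
C → F
F → E
E → G
G → L
L → H
H → D
D → J
D → K
D → M

B → I → A → C → F → E → G → L → H → D → J → K → M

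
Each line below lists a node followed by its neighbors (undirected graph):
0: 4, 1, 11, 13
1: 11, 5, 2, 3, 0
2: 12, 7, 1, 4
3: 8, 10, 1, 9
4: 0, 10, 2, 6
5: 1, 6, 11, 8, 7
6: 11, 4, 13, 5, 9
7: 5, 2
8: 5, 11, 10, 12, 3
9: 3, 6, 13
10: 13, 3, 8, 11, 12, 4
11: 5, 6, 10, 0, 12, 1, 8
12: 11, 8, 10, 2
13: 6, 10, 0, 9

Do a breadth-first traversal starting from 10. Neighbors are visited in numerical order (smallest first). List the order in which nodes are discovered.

Visit 10; enqueue 3, 4, 8, 11, 12, 13 → queue [3, 4, 8, 11, 12, 13]
Visit 3; enqueue 1, 9 → queue [4, 8, 11, 12, 13, 1, 9]
Visit 4; enqueue 0, 2, 6 → queue [8, 11, 12, 13, 1, 9, 0, 2, 6]
Visit 8; enqueue 5 → queue [11, 12, 13, 1, 9, 0, 2, 6, 5]
Visit 11 → queue [12, 13, 1, 9, 0, 2, 6, 5]
Visit 12 → queue [13, 1, 9, 0, 2, 6, 5]
Visit 13 → queue [1, 9, 0, 2, 6, 5]
Visit 1 → queue [9, 0, 2, 6, 5]
Visit 9 → queue [0, 2, 6, 5]
Visit 0 → queue [2, 6, 5]
Visit 2; enqueue 7 → queue [6, 5, 7]
Visit 6 → queue [5, 7]
Visit 5 → queue [7]
Visit 7 → queue []

10 -> 3 -> 4 -> 8 -> 11 -> 12 -> 13 -> 1 -> 9 -> 0 -> 2 -> 6 -> 5 -> 7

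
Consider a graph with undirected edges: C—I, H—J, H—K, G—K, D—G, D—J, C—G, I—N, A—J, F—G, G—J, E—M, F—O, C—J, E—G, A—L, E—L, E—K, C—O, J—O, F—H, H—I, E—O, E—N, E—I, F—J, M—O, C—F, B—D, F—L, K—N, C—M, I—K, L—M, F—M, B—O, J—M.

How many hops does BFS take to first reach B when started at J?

Level 0: J
Level 1: A, C, D, F, G, H, M, O
Level 2: B, E, I, K, L
Level 3: N
B first appears at level 2.

2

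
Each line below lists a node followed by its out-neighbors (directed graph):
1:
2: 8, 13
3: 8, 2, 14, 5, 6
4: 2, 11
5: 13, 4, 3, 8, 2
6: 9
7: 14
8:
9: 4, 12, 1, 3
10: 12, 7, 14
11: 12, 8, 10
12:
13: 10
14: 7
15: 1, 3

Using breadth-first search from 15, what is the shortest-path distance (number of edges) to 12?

4

Level 0: 15
Level 1: 1, 3
Level 2: 2, 5, 6, 8, 14
Level 3: 4, 7, 9, 13
Level 4: 10, 11, 12
12 first appears at level 4.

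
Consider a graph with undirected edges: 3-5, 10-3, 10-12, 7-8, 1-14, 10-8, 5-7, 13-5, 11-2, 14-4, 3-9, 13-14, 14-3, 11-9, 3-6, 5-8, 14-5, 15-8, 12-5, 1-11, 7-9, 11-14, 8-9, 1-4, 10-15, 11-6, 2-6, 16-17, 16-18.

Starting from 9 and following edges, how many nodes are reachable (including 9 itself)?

15

BFS from 9 visits: 9, 11, 8, 7, 3, 14, 6, 2, 1, 15, 10, 5, 13, 4, 12
Reachable nodes: 15 of 18 total.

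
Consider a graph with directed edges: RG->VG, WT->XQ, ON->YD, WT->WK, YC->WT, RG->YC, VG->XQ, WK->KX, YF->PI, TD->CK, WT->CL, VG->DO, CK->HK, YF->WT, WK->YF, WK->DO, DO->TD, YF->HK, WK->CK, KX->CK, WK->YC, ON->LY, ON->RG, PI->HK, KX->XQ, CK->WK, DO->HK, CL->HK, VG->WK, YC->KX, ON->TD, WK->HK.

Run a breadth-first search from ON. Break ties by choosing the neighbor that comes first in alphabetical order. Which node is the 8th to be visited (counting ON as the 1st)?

CK

Visit ON; enqueue LY, RG, TD, YD → queue [LY, RG, TD, YD]
Visit LY → queue [RG, TD, YD]
Visit RG; enqueue VG, YC → queue [TD, YD, VG, YC]
Visit TD; enqueue CK → queue [YD, VG, YC, CK]
Visit YD → queue [VG, YC, CK]
Visit VG; enqueue DO, WK, XQ → queue [YC, CK, DO, WK, XQ]
Visit YC; enqueue KX, WT → queue [CK, DO, WK, XQ, KX, WT]
Visit CK; enqueue HK → queue [DO, WK, XQ, KX, WT, HK]
Visit DO → queue [WK, XQ, KX, WT, HK]
Visit WK; enqueue YF → queue [XQ, KX, WT, HK, YF]
Visit XQ → queue [KX, WT, HK, YF]
Visit KX → queue [WT, HK, YF]
Visit WT; enqueue CL → queue [HK, YF, CL]
Visit HK → queue [YF, CL]
Visit YF; enqueue PI → queue [CL, PI]
Visit CL → queue [PI]
Visit PI → queue []

Visit order: ON, LY, RG, TD, YD, VG, YC, CK, DO, WK, XQ, KX, WT, HK, YF, CL, PI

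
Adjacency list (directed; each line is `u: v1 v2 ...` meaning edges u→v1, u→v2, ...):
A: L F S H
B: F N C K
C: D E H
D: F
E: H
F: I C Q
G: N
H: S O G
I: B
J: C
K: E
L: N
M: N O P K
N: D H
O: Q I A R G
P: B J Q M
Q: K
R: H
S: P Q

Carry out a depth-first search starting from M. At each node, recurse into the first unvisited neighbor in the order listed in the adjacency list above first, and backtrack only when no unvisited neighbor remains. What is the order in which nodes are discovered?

Visit M
M → N
N → D
D → F
F → I
I → B
B → C
C → E
E → H
H → S
S → P
P → J
P → Q
Q → K
H → O
O → A
A → L
O → R
O → G

M, N, D, F, I, B, C, E, H, S, P, J, Q, K, O, A, L, R, G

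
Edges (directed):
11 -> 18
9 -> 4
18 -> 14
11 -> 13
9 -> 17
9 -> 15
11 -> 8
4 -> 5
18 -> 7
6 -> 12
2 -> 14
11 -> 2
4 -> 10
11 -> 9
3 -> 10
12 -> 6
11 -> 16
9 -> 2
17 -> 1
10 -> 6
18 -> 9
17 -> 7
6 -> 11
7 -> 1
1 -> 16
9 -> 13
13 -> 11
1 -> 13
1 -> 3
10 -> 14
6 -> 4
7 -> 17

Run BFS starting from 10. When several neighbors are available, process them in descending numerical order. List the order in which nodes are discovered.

10, 14, 6, 12, 11, 4, 18, 16, 13, 9, 8, 2, 5, 7, 17, 15, 1, 3

Visit 10; enqueue 14, 6 → queue [14, 6]
Visit 14 → queue [6]
Visit 6; enqueue 12, 11, 4 → queue [12, 11, 4]
Visit 12 → queue [11, 4]
Visit 11; enqueue 18, 16, 13, 9, 8, 2 → queue [4, 18, 16, 13, 9, 8, 2]
Visit 4; enqueue 5 → queue [18, 16, 13, 9, 8, 2, 5]
Visit 18; enqueue 7 → queue [16, 13, 9, 8, 2, 5, 7]
Visit 16 → queue [13, 9, 8, 2, 5, 7]
Visit 13 → queue [9, 8, 2, 5, 7]
Visit 9; enqueue 17, 15 → queue [8, 2, 5, 7, 17, 15]
Visit 8 → queue [2, 5, 7, 17, 15]
Visit 2 → queue [5, 7, 17, 15]
Visit 5 → queue [7, 17, 15]
Visit 7; enqueue 1 → queue [17, 15, 1]
Visit 17 → queue [15, 1]
Visit 15 → queue [1]
Visit 1; enqueue 3 → queue [3]
Visit 3 → queue []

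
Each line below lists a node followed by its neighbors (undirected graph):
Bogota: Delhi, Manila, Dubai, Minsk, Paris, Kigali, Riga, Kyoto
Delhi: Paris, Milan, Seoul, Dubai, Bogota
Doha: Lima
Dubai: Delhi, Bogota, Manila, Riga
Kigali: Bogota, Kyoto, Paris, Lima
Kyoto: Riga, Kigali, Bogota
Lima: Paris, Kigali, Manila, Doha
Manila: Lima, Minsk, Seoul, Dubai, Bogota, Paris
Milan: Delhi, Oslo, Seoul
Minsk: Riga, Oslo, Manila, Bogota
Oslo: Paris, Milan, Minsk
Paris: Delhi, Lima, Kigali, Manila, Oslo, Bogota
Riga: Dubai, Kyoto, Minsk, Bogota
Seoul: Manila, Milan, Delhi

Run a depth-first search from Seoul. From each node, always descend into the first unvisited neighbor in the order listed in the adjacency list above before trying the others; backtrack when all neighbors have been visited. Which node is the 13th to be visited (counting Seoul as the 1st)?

Visit Seoul
Seoul → Manila
Manila → Lima
Lima → Paris
Paris → Delhi
Delhi → Milan
Milan → Oslo
Oslo → Minsk
Minsk → Riga
Riga → Dubai
Dubai → Bogota
Bogota → Kigali
Kigali → Kyoto
Lima → Doha

Visit order: Seoul, Manila, Lima, Paris, Delhi, Milan, Oslo, Minsk, Riga, Dubai, Bogota, Kigali, Kyoto, Doha

Kyoto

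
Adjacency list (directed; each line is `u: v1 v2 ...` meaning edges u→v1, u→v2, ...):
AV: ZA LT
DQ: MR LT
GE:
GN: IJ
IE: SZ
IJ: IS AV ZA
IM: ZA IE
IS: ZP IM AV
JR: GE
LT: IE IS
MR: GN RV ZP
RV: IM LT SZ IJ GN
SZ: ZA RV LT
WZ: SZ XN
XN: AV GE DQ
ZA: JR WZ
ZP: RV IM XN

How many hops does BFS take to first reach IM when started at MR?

2

Level 0: MR
Level 1: GN, RV, ZP
Level 2: IJ, IM, LT, SZ, XN
Level 3: AV, DQ, GE, IE, IS, ZA
Level 4: JR, WZ
IM first appears at level 2.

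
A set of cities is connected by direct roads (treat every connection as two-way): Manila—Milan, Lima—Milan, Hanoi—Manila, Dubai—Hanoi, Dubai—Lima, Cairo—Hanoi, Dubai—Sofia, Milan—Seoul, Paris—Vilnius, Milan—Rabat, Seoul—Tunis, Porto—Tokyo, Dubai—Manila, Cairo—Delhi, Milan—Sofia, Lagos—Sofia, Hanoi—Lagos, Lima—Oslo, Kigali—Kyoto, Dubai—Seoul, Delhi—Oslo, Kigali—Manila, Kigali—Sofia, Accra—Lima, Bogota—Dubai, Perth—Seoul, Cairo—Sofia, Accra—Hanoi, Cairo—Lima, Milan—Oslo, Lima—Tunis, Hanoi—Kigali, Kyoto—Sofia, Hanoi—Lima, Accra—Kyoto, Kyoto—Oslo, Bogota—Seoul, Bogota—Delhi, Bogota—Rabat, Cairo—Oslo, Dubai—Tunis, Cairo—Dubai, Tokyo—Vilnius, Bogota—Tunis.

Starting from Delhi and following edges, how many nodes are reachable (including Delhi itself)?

BFS from Delhi visits: Delhi, Bogota, Cairo, Oslo, Dubai, Rabat, Seoul, Tunis, Hanoi, Lima, Sofia, Kyoto, Milan, Manila, Perth, Accra, Kigali, Lagos
Reachable nodes: 18 of 22 total.

18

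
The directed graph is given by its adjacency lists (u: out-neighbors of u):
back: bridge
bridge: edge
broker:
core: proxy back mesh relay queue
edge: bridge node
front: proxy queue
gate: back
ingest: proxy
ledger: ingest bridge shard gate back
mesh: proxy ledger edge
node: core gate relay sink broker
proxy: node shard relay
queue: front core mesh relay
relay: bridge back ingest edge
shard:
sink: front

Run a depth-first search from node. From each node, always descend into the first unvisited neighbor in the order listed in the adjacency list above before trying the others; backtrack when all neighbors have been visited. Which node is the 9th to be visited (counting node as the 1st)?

ingest

Visit node
node → core
core → proxy
proxy → shard
proxy → relay
relay → bridge
bridge → edge
relay → back
relay → ingest
core → mesh
mesh → ledger
ledger → gate
core → queue
queue → front
node → sink
node → broker

Visit order: node, core, proxy, shard, relay, bridge, edge, back, ingest, mesh, ledger, gate, queue, front, sink, broker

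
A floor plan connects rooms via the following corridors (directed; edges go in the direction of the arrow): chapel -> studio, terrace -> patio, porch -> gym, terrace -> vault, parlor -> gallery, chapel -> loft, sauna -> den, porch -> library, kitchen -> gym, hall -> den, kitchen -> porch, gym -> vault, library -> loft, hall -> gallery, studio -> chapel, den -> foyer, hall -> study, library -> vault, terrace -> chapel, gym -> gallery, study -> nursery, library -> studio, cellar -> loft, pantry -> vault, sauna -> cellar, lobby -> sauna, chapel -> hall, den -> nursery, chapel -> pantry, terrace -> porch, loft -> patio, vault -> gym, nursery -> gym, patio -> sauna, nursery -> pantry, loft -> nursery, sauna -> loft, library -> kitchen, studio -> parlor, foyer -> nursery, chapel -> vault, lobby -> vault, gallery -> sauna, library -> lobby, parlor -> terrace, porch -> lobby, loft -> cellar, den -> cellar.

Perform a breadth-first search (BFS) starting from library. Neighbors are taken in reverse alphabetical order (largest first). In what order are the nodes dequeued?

library vault studio loft lobby kitchen gym parlor chapel patio nursery cellar sauna porch gallery terrace pantry hall den study foyer

Visit library; enqueue vault, studio, loft, lobby, kitchen → queue [vault, studio, loft, lobby, kitchen]
Visit vault; enqueue gym → queue [studio, loft, lobby, kitchen, gym]
Visit studio; enqueue parlor, chapel → queue [loft, lobby, kitchen, gym, parlor, chapel]
Visit loft; enqueue patio, nursery, cellar → queue [lobby, kitchen, gym, parlor, chapel, patio, nursery, cellar]
Visit lobby; enqueue sauna → queue [kitchen, gym, parlor, chapel, patio, nursery, cellar, sauna]
Visit kitchen; enqueue porch → queue [gym, parlor, chapel, patio, nursery, cellar, sauna, porch]
Visit gym; enqueue gallery → queue [parlor, chapel, patio, nursery, cellar, sauna, porch, gallery]
Visit parlor; enqueue terrace → queue [chapel, patio, nursery, cellar, sauna, porch, gallery, terrace]
Visit chapel; enqueue pantry, hall → queue [patio, nursery, cellar, sauna, porch, gallery, terrace, pantry, hall]
Visit patio → queue [nursery, cellar, sauna, porch, gallery, terrace, pantry, hall]
Visit nursery → queue [cellar, sauna, porch, gallery, terrace, pantry, hall]
Visit cellar → queue [sauna, porch, gallery, terrace, pantry, hall]
Visit sauna; enqueue den → queue [porch, gallery, terrace, pantry, hall, den]
Visit porch → queue [gallery, terrace, pantry, hall, den]
Visit gallery → queue [terrace, pantry, hall, den]
Visit terrace → queue [pantry, hall, den]
Visit pantry → queue [hall, den]
Visit hall; enqueue study → queue [den, study]
Visit den; enqueue foyer → queue [study, foyer]
Visit study → queue [foyer]
Visit foyer → queue []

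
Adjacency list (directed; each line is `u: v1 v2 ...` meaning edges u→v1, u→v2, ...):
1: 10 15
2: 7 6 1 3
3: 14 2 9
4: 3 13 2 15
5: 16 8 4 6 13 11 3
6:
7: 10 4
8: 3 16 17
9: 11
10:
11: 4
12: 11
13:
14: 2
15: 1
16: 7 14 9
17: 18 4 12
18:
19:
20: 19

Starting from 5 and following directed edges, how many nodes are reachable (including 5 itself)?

BFS from 5 visits: 5, 16, 8, 4, 6, 13, 11, 3, 7, 14, 9, 17, 2, 15, 10, 18, 12, 1
Reachable nodes: 18 of 20 total.

18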